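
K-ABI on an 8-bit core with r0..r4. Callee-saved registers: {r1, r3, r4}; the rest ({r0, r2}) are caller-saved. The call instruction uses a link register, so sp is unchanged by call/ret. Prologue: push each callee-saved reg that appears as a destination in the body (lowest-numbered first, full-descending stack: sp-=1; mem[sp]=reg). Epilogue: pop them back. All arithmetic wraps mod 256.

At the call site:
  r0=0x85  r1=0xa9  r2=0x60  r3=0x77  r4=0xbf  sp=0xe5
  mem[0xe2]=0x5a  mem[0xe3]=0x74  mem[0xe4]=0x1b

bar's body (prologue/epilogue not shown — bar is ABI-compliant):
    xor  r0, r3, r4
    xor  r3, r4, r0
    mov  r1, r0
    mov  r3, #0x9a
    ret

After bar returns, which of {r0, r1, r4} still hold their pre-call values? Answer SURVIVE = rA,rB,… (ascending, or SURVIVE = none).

prologue: push r1 → mem[0xe4]=0xa9, sp=0xe4
prologue: push r3 → mem[0xe3]=0x77, sp=0xe3
body[0] xor  r0, r3, r4 → r0=0xc8
body[1] xor  r3, r4, r0 → r3=0x77
body[2] mov  r1, r0 → r1=0xc8
body[3] mov  r3, #0x9a → r3=0x9a
epilogue: pop r3=0x77, sp=0xe4
epilogue: pop r1=0xa9, sp=0xe5
r0: caller-saved, written=True
r1: callee-saved, written=True
r4: callee-saved, written=False

SURVIVE = r1,r4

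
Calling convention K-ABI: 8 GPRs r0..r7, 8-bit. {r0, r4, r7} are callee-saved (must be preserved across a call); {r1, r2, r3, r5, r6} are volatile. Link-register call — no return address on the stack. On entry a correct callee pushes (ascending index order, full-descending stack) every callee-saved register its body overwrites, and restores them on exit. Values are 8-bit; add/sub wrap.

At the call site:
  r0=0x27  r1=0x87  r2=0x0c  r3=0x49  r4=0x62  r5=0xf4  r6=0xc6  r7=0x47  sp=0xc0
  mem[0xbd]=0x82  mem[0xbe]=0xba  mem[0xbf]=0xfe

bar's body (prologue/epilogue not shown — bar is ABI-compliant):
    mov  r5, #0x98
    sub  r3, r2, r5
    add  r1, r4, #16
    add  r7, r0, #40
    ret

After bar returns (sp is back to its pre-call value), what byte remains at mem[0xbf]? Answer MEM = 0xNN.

prologue: push r7 -> mem[0xbf]=0x47, sp=0xbf
body[0] mov  r5, #0x98 -> r5=0x98
body[1] sub  r3, r2, r5 -> r3=0x74
body[2] add  r1, r4, #16 -> r1=0x72
body[3] add  r7, r0, #40 -> r7=0x4f
epilogue: pop r7=0x47, sp=0xc0
prologue pushed ['r7'] at ['0xbf']

MEM = 0x47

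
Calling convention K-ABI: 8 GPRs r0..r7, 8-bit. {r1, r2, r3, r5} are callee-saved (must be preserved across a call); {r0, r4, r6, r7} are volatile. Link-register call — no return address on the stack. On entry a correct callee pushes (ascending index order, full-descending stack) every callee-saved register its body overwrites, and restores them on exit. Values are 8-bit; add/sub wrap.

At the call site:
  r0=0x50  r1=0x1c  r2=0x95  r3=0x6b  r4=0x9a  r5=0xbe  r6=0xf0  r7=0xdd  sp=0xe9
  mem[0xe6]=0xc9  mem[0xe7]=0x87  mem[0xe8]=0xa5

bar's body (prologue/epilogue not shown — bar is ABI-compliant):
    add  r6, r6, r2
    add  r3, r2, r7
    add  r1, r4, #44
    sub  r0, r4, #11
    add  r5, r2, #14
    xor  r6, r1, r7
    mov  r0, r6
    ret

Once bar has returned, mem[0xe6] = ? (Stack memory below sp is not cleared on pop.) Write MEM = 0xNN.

MEM = 0xbe

prologue: push r1 -> mem[0xe8]=0x1c, sp=0xe8
prologue: push r3 -> mem[0xe7]=0x6b, sp=0xe7
prologue: push r5 -> mem[0xe6]=0xbe, sp=0xe6
body[0] add  r6, r6, r2 -> r6=0x85
body[1] add  r3, r2, r7 -> r3=0x72
body[2] add  r1, r4, #44 -> r1=0xc6
body[3] sub  r0, r4, #11 -> r0=0x8f
body[4] add  r5, r2, #14 -> r5=0xa3
body[5] xor  r6, r1, r7 -> r6=0x1b
body[6] mov  r0, r6 -> r0=0x1b
epilogue: pop r5=0xbe, sp=0xe7
epilogue: pop r3=0x6b, sp=0xe8
epilogue: pop r1=0x1c, sp=0xe9
prologue pushed ['r1', 'r3', 'r5'] at ['0xe8', '0xe7', '0xe6']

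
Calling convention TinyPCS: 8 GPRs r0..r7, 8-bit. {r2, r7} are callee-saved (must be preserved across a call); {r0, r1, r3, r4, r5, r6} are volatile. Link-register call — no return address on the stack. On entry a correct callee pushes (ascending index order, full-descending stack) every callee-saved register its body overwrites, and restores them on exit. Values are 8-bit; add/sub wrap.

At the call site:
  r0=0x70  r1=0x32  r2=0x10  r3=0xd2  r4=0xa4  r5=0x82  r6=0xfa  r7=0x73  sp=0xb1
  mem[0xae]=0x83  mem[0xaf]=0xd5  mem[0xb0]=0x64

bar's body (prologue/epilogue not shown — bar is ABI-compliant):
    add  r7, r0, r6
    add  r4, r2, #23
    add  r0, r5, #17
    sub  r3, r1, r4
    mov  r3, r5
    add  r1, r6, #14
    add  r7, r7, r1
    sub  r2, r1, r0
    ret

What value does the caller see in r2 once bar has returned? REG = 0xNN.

REG = 0x10

prologue: push r2 → mem[0xb0]=0x10, sp=0xb0
prologue: push r7 → mem[0xaf]=0x73, sp=0xaf
body[0] add  r7, r0, r6 → r7=0x6a
body[1] add  r4, r2, #23 → r4=0x27
body[2] add  r0, r5, #17 → r0=0x93
body[3] sub  r3, r1, r4 → r3=0x0b
body[4] mov  r3, r5 → r3=0x82
body[5] add  r1, r6, #14 → r1=0x08
body[6] add  r7, r7, r1 → r7=0x72
body[7] sub  r2, r1, r0 → r2=0x75
epilogue: pop r7=0x73, sp=0xb0
epilogue: pop r2=0x10, sp=0xb1
r2 is callee-saved → restored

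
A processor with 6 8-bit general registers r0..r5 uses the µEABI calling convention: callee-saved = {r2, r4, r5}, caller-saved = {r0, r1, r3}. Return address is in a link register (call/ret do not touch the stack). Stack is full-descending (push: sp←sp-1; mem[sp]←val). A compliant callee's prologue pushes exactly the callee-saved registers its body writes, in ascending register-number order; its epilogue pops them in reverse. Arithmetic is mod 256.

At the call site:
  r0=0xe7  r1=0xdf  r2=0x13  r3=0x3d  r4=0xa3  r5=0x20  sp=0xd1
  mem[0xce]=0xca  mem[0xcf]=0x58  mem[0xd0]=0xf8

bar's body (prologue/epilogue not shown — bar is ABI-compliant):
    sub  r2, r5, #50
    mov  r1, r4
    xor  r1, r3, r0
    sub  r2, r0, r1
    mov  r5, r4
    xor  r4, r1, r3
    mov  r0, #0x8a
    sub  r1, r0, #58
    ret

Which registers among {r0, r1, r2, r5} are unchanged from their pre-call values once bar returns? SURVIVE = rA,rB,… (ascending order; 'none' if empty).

SURVIVE = r2,r5

prologue: push r2 -> mem[0xd0]=0x13, sp=0xd0
prologue: push r4 -> mem[0xcf]=0xa3, sp=0xcf
prologue: push r5 -> mem[0xce]=0x20, sp=0xce
body[0] sub  r2, r5, #50 -> r2=0xee
body[1] mov  r1, r4 -> r1=0xa3
body[2] xor  r1, r3, r0 -> r1=0xda
body[3] sub  r2, r0, r1 -> r2=0x0d
body[4] mov  r5, r4 -> r5=0xa3
body[5] xor  r4, r1, r3 -> r4=0xe7
body[6] mov  r0, #0x8a -> r0=0x8a
body[7] sub  r1, r0, #58 -> r1=0x50
epilogue: pop r5=0x20, sp=0xcf
epilogue: pop r4=0xa3, sp=0xd0
epilogue: pop r2=0x13, sp=0xd1
r0: caller-saved, written=True
r1: caller-saved, written=True
r2: callee-saved, written=True
r5: callee-saved, written=True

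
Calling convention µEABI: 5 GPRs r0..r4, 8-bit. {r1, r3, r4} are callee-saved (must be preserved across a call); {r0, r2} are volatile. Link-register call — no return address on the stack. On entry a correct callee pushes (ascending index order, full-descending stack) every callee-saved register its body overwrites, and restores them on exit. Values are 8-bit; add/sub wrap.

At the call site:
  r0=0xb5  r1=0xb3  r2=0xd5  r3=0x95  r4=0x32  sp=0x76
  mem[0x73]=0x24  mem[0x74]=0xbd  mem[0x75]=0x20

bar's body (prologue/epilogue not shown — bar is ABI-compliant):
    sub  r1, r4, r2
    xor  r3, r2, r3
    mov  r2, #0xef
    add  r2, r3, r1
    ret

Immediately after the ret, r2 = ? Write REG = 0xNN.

REG = 0x9d

prologue: push r1 → mem[0x75]=0xb3, sp=0x75
prologue: push r3 → mem[0x74]=0x95, sp=0x74
body[0] sub  r1, r4, r2 → r1=0x5d
body[1] xor  r3, r2, r3 → r3=0x40
body[2] mov  r2, #0xef → r2=0xef
body[3] add  r2, r3, r1 → r2=0x9d
epilogue: pop r3=0x95, sp=0x75
epilogue: pop r1=0xb3, sp=0x76
r2 is caller-saved → body value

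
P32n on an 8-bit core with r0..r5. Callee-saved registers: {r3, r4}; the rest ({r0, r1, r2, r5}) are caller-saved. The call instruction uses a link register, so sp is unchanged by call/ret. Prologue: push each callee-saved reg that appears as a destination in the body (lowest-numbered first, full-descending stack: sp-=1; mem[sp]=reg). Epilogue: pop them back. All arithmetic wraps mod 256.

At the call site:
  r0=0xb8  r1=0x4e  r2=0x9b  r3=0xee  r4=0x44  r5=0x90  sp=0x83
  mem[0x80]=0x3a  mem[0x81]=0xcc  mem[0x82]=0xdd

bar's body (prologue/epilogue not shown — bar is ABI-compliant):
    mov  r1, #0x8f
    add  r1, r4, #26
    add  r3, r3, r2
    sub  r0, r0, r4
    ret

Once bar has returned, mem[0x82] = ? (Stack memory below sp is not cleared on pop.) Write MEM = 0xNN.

prologue: push r3 → mem[0x82]=0xee, sp=0x82
body[0] mov  r1, #0x8f → r1=0x8f
body[1] add  r1, r4, #26 → r1=0x5e
body[2] add  r3, r3, r2 → r3=0x89
body[3] sub  r0, r0, r4 → r0=0x74
epilogue: pop r3=0xee, sp=0x83
prologue pushed ['r3'] at ['0x82']

MEM = 0xee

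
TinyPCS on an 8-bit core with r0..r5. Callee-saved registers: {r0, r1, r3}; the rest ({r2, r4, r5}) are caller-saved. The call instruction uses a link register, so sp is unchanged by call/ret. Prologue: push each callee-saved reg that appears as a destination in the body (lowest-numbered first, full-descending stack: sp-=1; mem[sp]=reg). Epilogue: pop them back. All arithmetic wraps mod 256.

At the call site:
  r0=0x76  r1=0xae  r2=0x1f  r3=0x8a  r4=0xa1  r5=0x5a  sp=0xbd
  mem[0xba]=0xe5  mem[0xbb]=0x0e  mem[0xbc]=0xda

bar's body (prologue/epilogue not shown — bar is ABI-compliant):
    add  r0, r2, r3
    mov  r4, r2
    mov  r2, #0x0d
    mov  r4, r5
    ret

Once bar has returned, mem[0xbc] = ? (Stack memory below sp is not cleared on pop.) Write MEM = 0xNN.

prologue: push r0 -> mem[0xbc]=0x76, sp=0xbc
body[0] add  r0, r2, r3 -> r0=0xa9
body[1] mov  r4, r2 -> r4=0x1f
body[2] mov  r2, #0x0d -> r2=0x0d
body[3] mov  r4, r5 -> r4=0x5a
epilogue: pop r0=0x76, sp=0xbd
prologue pushed ['r0'] at ['0xbc']

MEM = 0x76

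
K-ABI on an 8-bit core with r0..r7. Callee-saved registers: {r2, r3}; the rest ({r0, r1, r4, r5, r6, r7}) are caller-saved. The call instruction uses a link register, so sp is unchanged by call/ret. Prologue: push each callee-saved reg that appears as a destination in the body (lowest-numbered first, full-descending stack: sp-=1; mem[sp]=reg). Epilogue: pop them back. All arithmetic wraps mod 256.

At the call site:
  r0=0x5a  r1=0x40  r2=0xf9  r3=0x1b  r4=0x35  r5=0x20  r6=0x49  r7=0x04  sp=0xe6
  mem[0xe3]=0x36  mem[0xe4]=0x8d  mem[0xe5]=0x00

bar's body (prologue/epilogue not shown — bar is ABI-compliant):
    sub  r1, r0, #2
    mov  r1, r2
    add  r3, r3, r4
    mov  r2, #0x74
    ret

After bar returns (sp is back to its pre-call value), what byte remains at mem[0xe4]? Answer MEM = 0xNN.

prologue: push r2 -> mem[0xe5]=0xf9, sp=0xe5
prologue: push r3 -> mem[0xe4]=0x1b, sp=0xe4
body[0] sub  r1, r0, #2 -> r1=0x58
body[1] mov  r1, r2 -> r1=0xf9
body[2] add  r3, r3, r4 -> r3=0x50
body[3] mov  r2, #0x74 -> r2=0x74
epilogue: pop r3=0x1b, sp=0xe5
epilogue: pop r2=0xf9, sp=0xe6
prologue pushed ['r2', 'r3'] at ['0xe5', '0xe4']

MEM = 0x1b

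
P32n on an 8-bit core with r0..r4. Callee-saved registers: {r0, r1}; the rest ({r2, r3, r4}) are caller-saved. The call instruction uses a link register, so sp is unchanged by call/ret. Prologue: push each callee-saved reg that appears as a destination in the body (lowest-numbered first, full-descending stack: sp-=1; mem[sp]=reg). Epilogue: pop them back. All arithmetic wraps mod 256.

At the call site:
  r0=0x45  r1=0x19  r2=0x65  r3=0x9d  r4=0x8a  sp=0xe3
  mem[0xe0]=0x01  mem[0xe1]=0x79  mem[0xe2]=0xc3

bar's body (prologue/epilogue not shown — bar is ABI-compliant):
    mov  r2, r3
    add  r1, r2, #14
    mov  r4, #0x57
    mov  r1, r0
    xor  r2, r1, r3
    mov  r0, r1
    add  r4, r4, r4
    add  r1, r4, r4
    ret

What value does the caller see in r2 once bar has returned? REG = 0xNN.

REG = 0xd8

prologue: push r0 -> mem[0xe2]=0x45, sp=0xe2
prologue: push r1 -> mem[0xe1]=0x19, sp=0xe1
body[0] mov  r2, r3 -> r2=0x9d
body[1] add  r1, r2, #14 -> r1=0xab
body[2] mov  r4, #0x57 -> r4=0x57
body[3] mov  r1, r0 -> r1=0x45
body[4] xor  r2, r1, r3 -> r2=0xd8
body[5] mov  r0, r1 -> r0=0x45
body[6] add  r4, r4, r4 -> r4=0xae
body[7] add  r1, r4, r4 -> r1=0x5c
epilogue: pop r1=0x19, sp=0xe2
epilogue: pop r0=0x45, sp=0xe3
r2 is caller-saved -> body value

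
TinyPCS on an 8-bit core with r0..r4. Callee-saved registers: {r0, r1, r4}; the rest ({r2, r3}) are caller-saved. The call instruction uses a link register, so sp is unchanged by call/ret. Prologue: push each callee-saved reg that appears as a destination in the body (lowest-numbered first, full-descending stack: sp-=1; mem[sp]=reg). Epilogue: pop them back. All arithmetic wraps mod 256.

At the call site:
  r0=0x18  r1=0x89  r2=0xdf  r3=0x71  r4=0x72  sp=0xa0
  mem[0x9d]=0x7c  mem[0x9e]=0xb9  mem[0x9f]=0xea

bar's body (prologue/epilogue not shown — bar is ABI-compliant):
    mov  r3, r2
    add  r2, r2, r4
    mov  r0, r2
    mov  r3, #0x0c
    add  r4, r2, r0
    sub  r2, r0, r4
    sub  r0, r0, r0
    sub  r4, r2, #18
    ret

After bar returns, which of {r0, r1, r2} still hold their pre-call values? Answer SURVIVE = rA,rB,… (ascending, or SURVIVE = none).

SURVIVE = r0,r1

prologue: push r0 → mem[0x9f]=0x18, sp=0x9f
prologue: push r4 → mem[0x9e]=0x72, sp=0x9e
body[0] mov  r3, r2 → r3=0xdf
body[1] add  r2, r2, r4 → r2=0x51
body[2] mov  r0, r2 → r0=0x51
body[3] mov  r3, #0x0c → r3=0x0c
body[4] add  r4, r2, r0 → r4=0xa2
body[5] sub  r2, r0, r4 → r2=0xaf
body[6] sub  r0, r0, r0 → r0=0x00
body[7] sub  r4, r2, #18 → r4=0x9d
epilogue: pop r4=0x72, sp=0x9f
epilogue: pop r0=0x18, sp=0xa0
r0: callee-saved, written=True
r1: callee-saved, written=False
r2: caller-saved, written=True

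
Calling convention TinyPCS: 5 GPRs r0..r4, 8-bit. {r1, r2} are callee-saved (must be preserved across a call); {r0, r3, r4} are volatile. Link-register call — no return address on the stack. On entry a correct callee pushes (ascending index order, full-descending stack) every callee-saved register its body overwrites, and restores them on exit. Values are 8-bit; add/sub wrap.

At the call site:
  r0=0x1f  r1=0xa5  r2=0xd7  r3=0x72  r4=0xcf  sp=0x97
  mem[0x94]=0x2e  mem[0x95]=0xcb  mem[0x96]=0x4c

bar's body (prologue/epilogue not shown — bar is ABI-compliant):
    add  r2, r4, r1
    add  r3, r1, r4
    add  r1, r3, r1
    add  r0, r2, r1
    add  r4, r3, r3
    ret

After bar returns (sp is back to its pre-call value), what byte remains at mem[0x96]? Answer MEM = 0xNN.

MEM = 0xa5

prologue: push r1 → mem[0x96]=0xa5, sp=0x96
prologue: push r2 → mem[0x95]=0xd7, sp=0x95
body[0] add  r2, r4, r1 → r2=0x74
body[1] add  r3, r1, r4 → r3=0x74
body[2] add  r1, r3, r1 → r1=0x19
body[3] add  r0, r2, r1 → r0=0x8d
body[4] add  r4, r3, r3 → r4=0xe8
epilogue: pop r2=0xd7, sp=0x96
epilogue: pop r1=0xa5, sp=0x97
prologue pushed ['r1', 'r2'] at ['0x96', '0x95']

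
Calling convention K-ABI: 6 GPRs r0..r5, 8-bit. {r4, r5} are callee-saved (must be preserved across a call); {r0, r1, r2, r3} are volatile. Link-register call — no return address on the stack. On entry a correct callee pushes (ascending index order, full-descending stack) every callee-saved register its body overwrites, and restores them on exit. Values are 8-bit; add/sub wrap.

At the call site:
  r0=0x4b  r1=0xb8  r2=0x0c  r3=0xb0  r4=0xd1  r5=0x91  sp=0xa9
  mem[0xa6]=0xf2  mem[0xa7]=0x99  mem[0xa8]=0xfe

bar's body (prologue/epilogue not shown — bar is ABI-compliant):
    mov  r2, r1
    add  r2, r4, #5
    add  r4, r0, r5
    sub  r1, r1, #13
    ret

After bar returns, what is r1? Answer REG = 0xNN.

REG = 0xab

prologue: push r4 -> mem[0xa8]=0xd1, sp=0xa8
body[0] mov  r2, r1 -> r2=0xb8
body[1] add  r2, r4, #5 -> r2=0xd6
body[2] add  r4, r0, r5 -> r4=0xdc
body[3] sub  r1, r1, #13 -> r1=0xab
epilogue: pop r4=0xd1, sp=0xa9
r1 is caller-saved -> body value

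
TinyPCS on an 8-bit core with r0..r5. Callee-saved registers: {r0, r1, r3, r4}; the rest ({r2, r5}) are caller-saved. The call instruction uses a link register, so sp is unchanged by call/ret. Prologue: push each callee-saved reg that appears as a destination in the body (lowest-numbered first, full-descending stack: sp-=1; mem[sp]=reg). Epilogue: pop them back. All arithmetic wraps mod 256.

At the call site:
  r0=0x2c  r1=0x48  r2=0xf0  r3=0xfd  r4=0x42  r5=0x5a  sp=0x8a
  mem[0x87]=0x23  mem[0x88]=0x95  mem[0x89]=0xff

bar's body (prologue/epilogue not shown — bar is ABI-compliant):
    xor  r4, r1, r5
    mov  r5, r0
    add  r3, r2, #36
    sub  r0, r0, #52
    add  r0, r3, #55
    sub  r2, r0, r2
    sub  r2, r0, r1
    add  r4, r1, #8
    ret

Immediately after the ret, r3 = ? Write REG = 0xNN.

REG = 0xfd

prologue: push r0 → mem[0x89]=0x2c, sp=0x89
prologue: push r3 → mem[0x88]=0xfd, sp=0x88
prologue: push r4 → mem[0x87]=0x42, sp=0x87
body[0] xor  r4, r1, r5 → r4=0x12
body[1] mov  r5, r0 → r5=0x2c
body[2] add  r3, r2, #36 → r3=0x14
body[3] sub  r0, r0, #52 → r0=0xf8
body[4] add  r0, r3, #55 → r0=0x4b
body[5] sub  r2, r0, r2 → r2=0x5b
body[6] sub  r2, r0, r1 → r2=0x03
body[7] add  r4, r1, #8 → r4=0x50
epilogue: pop r4=0x42, sp=0x88
epilogue: pop r3=0xfd, sp=0x89
epilogue: pop r0=0x2c, sp=0x8a
r3 is callee-saved → restored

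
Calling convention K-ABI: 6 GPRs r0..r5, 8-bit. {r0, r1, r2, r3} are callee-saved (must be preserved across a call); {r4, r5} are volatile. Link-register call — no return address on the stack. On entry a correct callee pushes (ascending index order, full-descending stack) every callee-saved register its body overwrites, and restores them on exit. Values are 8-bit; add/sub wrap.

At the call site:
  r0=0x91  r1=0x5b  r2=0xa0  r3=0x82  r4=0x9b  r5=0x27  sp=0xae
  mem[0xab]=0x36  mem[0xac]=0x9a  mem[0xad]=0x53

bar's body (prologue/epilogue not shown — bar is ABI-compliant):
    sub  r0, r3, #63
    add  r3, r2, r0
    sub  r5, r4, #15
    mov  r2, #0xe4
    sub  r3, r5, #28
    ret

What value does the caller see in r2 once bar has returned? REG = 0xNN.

prologue: push r0 → mem[0xad]=0x91, sp=0xad
prologue: push r2 → mem[0xac]=0xa0, sp=0xac
prologue: push r3 → mem[0xab]=0x82, sp=0xab
body[0] sub  r0, r3, #63 → r0=0x43
body[1] add  r3, r2, r0 → r3=0xe3
body[2] sub  r5, r4, #15 → r5=0x8c
body[3] mov  r2, #0xe4 → r2=0xe4
body[4] sub  r3, r5, #28 → r3=0x70
epilogue: pop r3=0x82, sp=0xac
epilogue: pop r2=0xa0, sp=0xad
epilogue: pop r0=0x91, sp=0xae
r2 is callee-saved → restored

REG = 0xa0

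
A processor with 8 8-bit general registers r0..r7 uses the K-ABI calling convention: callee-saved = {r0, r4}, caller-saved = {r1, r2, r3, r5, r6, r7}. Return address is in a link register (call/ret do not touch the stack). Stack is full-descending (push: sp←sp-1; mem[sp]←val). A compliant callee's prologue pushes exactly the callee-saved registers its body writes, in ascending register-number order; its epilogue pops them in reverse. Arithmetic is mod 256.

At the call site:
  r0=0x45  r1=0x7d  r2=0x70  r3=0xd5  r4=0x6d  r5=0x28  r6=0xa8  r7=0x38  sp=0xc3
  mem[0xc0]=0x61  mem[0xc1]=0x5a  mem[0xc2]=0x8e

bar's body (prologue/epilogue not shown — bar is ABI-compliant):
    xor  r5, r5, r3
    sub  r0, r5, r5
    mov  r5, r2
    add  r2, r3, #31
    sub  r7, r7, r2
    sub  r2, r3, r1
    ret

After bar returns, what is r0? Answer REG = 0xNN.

REG = 0x45

prologue: push r0 -> mem[0xc2]=0x45, sp=0xc2
body[0] xor  r5, r5, r3 -> r5=0xfd
body[1] sub  r0, r5, r5 -> r0=0x00
body[2] mov  r5, r2 -> r5=0x70
body[3] add  r2, r3, #31 -> r2=0xf4
body[4] sub  r7, r7, r2 -> r7=0x44
body[5] sub  r2, r3, r1 -> r2=0x58
epilogue: pop r0=0x45, sp=0xc3
r0 is callee-saved -> restored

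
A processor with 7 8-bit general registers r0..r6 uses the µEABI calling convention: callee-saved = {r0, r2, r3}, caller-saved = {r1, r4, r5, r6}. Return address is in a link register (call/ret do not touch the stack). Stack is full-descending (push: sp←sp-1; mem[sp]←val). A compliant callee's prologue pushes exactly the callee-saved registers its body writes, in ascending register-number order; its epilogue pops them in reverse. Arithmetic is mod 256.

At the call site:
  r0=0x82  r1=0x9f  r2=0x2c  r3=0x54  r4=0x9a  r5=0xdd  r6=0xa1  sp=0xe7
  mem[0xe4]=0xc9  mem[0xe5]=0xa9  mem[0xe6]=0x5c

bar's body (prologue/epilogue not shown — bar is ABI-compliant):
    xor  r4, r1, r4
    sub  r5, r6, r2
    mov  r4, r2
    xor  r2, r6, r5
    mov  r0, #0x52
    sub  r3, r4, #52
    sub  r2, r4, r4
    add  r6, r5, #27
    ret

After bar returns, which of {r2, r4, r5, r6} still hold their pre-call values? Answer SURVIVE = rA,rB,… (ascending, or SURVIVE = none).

SURVIVE = r2

prologue: push r0 → mem[0xe6]=0x82, sp=0xe6
prologue: push r2 → mem[0xe5]=0x2c, sp=0xe5
prologue: push r3 → mem[0xe4]=0x54, sp=0xe4
body[0] xor  r4, r1, r4 → r4=0x05
body[1] sub  r5, r6, r2 → r5=0x75
body[2] mov  r4, r2 → r4=0x2c
body[3] xor  r2, r6, r5 → r2=0xd4
body[4] mov  r0, #0x52 → r0=0x52
body[5] sub  r3, r4, #52 → r3=0xf8
body[6] sub  r2, r4, r4 → r2=0x00
body[7] add  r6, r5, #27 → r6=0x90
epilogue: pop r3=0x54, sp=0xe5
epilogue: pop r2=0x2c, sp=0xe6
epilogue: pop r0=0x82, sp=0xe7
r2: callee-saved, written=True
r4: caller-saved, written=True
r5: caller-saved, written=True
r6: caller-saved, written=True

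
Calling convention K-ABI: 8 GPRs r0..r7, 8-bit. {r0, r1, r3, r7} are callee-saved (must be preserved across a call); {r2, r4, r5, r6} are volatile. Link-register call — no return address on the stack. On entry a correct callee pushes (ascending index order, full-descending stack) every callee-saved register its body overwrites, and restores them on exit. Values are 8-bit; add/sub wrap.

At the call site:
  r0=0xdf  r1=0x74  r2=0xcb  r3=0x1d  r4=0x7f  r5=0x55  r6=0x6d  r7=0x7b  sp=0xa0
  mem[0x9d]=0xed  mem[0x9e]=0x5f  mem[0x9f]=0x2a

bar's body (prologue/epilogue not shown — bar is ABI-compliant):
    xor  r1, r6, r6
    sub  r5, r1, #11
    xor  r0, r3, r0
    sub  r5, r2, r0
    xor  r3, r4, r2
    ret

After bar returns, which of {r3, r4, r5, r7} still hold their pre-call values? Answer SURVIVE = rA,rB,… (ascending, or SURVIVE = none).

SURVIVE = r3,r4,r7

prologue: push r0 -> mem[0x9f]=0xdf, sp=0x9f
prologue: push r1 -> mem[0x9e]=0x74, sp=0x9e
prologue: push r3 -> mem[0x9d]=0x1d, sp=0x9d
body[0] xor  r1, r6, r6 -> r1=0x00
body[1] sub  r5, r1, #11 -> r5=0xf5
body[2] xor  r0, r3, r0 -> r0=0xc2
body[3] sub  r5, r2, r0 -> r5=0x09
body[4] xor  r3, r4, r2 -> r3=0xb4
epilogue: pop r3=0x1d, sp=0x9e
epilogue: pop r1=0x74, sp=0x9f
epilogue: pop r0=0xdf, sp=0xa0
r3: callee-saved, written=True
r4: caller-saved, written=False
r5: caller-saved, written=True
r7: callee-saved, written=False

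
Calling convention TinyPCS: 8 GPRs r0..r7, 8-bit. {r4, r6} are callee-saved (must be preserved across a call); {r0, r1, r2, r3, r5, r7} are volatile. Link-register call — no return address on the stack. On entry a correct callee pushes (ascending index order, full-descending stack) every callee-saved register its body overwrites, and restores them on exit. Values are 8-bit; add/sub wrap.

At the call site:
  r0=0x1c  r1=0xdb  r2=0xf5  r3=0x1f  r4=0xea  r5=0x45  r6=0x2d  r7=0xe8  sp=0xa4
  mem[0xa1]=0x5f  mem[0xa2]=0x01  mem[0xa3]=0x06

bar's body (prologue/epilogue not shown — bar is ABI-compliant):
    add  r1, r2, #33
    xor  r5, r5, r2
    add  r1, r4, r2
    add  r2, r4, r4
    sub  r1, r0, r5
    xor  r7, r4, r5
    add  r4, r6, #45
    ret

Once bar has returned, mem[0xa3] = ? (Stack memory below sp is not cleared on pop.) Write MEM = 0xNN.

prologue: push r4 -> mem[0xa3]=0xea, sp=0xa3
body[0] add  r1, r2, #33 -> r1=0x16
body[1] xor  r5, r5, r2 -> r5=0xb0
body[2] add  r1, r4, r2 -> r1=0xdf
body[3] add  r2, r4, r4 -> r2=0xd4
body[4] sub  r1, r0, r5 -> r1=0x6c
body[5] xor  r7, r4, r5 -> r7=0x5a
body[6] add  r4, r6, #45 -> r4=0x5a
epilogue: pop r4=0xea, sp=0xa4
prologue pushed ['r4'] at ['0xa3']

MEM = 0xea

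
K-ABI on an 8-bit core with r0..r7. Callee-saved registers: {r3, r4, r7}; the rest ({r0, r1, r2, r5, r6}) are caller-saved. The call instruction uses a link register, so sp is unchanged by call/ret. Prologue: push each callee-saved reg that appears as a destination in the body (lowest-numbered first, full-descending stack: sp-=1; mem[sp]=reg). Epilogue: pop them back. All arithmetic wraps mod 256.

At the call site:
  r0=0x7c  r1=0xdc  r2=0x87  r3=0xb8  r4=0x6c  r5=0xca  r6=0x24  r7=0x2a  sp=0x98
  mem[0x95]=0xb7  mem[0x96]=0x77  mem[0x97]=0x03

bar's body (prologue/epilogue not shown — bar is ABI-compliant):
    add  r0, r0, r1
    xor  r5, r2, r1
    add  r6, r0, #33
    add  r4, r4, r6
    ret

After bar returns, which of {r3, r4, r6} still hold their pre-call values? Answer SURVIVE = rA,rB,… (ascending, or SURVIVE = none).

SURVIVE = r3,r4

prologue: push r4 → mem[0x97]=0x6c, sp=0x97
body[0] add  r0, r0, r1 → r0=0x58
body[1] xor  r5, r2, r1 → r5=0x5b
body[2] add  r6, r0, #33 → r6=0x79
body[3] add  r4, r4, r6 → r4=0xe5
epilogue: pop r4=0x6c, sp=0x98
r3: callee-saved, written=False
r4: callee-saved, written=True
r6: caller-saved, written=True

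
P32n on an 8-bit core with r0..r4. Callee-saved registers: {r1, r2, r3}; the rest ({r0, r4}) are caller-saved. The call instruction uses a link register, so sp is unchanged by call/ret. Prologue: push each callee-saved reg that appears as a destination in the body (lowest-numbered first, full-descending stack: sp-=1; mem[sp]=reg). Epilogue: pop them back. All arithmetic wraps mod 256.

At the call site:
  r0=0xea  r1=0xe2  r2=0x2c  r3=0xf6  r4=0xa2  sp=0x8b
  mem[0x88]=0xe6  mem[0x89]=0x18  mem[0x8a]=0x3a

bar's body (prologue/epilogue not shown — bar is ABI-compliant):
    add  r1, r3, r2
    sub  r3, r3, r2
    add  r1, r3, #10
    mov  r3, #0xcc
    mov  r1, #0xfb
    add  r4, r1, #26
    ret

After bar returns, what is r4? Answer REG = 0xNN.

prologue: push r1 → mem[0x8a]=0xe2, sp=0x8a
prologue: push r3 → mem[0x89]=0xf6, sp=0x89
body[0] add  r1, r3, r2 → r1=0x22
body[1] sub  r3, r3, r2 → r3=0xca
body[2] add  r1, r3, #10 → r1=0xd4
body[3] mov  r3, #0xcc → r3=0xcc
body[4] mov  r1, #0xfb → r1=0xfb
body[5] add  r4, r1, #26 → r4=0x15
epilogue: pop r3=0xf6, sp=0x8a
epilogue: pop r1=0xe2, sp=0x8b
r4 is caller-saved → body value

REG = 0x15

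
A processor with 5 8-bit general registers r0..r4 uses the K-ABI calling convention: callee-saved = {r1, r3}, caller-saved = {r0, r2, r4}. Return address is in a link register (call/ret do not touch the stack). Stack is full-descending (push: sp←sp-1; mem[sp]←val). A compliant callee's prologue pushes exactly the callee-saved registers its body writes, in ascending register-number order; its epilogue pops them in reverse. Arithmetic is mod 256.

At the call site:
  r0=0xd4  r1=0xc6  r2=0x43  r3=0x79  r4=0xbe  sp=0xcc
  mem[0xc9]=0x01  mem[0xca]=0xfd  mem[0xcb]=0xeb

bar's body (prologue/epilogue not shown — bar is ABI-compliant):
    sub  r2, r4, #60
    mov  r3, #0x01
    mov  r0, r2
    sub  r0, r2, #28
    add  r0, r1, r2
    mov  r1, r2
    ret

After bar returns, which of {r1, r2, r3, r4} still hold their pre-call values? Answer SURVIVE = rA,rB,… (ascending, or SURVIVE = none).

SURVIVE = r1,r3,r4

prologue: push r1 -> mem[0xcb]=0xc6, sp=0xcb
prologue: push r3 -> mem[0xca]=0x79, sp=0xca
body[0] sub  r2, r4, #60 -> r2=0x82
body[1] mov  r3, #0x01 -> r3=0x01
body[2] mov  r0, r2 -> r0=0x82
body[3] sub  r0, r2, #28 -> r0=0x66
body[4] add  r0, r1, r2 -> r0=0x48
body[5] mov  r1, r2 -> r1=0x82
epilogue: pop r3=0x79, sp=0xcb
epilogue: pop r1=0xc6, sp=0xcc
r1: callee-saved, written=True
r2: caller-saved, written=True
r3: callee-saved, written=True
r4: caller-saved, written=False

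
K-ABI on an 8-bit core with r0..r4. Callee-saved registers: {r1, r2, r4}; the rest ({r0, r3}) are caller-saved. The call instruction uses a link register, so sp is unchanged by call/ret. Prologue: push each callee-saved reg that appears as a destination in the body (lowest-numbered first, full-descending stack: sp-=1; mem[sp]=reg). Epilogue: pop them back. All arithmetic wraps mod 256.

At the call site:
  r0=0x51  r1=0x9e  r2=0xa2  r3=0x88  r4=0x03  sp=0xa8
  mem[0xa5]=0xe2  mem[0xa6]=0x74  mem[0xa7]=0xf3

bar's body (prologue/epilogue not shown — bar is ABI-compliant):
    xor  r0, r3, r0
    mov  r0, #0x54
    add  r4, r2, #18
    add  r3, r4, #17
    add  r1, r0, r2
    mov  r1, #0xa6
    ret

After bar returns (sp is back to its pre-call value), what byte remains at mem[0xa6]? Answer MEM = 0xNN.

MEM = 0x03

prologue: push r1 → mem[0xa7]=0x9e, sp=0xa7
prologue: push r4 → mem[0xa6]=0x03, sp=0xa6
body[0] xor  r0, r3, r0 → r0=0xd9
body[1] mov  r0, #0x54 → r0=0x54
body[2] add  r4, r2, #18 → r4=0xb4
body[3] add  r3, r4, #17 → r3=0xc5
body[4] add  r1, r0, r2 → r1=0xf6
body[5] mov  r1, #0xa6 → r1=0xa6
epilogue: pop r4=0x03, sp=0xa7
epilogue: pop r1=0x9e, sp=0xa8
prologue pushed ['r1', 'r4'] at ['0xa7', '0xa6']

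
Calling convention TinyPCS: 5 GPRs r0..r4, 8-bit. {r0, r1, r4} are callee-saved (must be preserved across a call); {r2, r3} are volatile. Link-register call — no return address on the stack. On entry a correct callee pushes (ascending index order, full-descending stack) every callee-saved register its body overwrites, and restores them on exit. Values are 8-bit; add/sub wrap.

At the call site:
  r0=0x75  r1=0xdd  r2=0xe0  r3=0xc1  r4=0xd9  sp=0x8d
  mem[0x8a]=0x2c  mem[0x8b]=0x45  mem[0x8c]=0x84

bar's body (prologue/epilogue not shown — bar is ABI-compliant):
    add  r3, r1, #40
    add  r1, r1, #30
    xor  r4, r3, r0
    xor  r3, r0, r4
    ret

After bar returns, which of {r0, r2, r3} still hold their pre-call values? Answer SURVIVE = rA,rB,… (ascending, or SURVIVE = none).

SURVIVE = r0,r2

prologue: push r1 -> mem[0x8c]=0xdd, sp=0x8c
prologue: push r4 -> mem[0x8b]=0xd9, sp=0x8b
body[0] add  r3, r1, #40 -> r3=0x05
body[1] add  r1, r1, #30 -> r1=0xfb
body[2] xor  r4, r3, r0 -> r4=0x70
body[3] xor  r3, r0, r4 -> r3=0x05
epilogue: pop r4=0xd9, sp=0x8c
epilogue: pop r1=0xdd, sp=0x8d
r0: callee-saved, written=False
r2: caller-saved, written=False
r3: caller-saved, written=True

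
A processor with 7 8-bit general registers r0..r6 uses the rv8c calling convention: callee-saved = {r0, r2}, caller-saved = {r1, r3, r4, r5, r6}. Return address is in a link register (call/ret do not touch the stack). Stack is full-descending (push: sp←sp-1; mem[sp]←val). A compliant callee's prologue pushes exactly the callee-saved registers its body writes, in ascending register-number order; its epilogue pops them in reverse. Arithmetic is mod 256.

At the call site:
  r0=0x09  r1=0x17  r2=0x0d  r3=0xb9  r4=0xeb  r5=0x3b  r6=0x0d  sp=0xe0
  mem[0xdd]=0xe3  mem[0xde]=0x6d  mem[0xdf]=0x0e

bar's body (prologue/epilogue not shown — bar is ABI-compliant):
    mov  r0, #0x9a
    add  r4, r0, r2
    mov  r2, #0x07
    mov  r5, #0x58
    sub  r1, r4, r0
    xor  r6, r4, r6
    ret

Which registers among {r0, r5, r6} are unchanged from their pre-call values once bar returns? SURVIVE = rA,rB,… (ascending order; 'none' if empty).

prologue: push r0 -> mem[0xdf]=0x09, sp=0xdf
prologue: push r2 -> mem[0xde]=0x0d, sp=0xde
body[0] mov  r0, #0x9a -> r0=0x9a
body[1] add  r4, r0, r2 -> r4=0xa7
body[2] mov  r2, #0x07 -> r2=0x07
body[3] mov  r5, #0x58 -> r5=0x58
body[4] sub  r1, r4, r0 -> r1=0x0d
body[5] xor  r6, r4, r6 -> r6=0xaa
epilogue: pop r2=0x0d, sp=0xdf
epilogue: pop r0=0x09, sp=0xe0
r0: callee-saved, written=True
r5: caller-saved, written=True
r6: caller-saved, written=True

SURVIVE = r0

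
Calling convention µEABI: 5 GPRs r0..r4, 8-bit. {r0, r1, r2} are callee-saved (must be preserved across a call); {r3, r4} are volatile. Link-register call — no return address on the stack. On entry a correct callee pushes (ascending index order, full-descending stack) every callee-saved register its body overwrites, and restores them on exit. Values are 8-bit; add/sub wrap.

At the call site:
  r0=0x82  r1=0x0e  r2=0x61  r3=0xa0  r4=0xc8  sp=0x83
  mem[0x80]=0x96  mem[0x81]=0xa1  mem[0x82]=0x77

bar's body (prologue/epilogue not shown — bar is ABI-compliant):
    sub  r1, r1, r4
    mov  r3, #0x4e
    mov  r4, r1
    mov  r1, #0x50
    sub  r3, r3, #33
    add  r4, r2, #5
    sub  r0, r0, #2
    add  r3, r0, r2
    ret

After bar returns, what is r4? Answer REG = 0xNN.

REG = 0x66

prologue: push r0 → mem[0x82]=0x82, sp=0x82
prologue: push r1 → mem[0x81]=0x0e, sp=0x81
body[0] sub  r1, r1, r4 → r1=0x46
body[1] mov  r3, #0x4e → r3=0x4e
body[2] mov  r4, r1 → r4=0x46
body[3] mov  r1, #0x50 → r1=0x50
body[4] sub  r3, r3, #33 → r3=0x2d
body[5] add  r4, r2, #5 → r4=0x66
body[6] sub  r0, r0, #2 → r0=0x80
body[7] add  r3, r0, r2 → r3=0xe1
epilogue: pop r1=0x0e, sp=0x82
epilogue: pop r0=0x82, sp=0x83
r4 is caller-saved → body value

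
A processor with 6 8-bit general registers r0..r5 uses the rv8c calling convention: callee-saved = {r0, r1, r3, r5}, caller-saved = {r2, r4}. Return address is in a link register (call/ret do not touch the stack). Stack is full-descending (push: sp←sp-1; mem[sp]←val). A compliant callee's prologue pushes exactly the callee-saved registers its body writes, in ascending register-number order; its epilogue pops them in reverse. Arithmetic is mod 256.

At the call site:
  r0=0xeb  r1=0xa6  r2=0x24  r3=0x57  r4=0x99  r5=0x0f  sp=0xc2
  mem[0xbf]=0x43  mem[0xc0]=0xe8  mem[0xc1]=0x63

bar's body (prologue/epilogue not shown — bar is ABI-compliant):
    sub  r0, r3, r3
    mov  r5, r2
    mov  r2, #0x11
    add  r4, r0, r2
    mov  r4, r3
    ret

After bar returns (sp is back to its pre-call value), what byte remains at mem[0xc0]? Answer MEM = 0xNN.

prologue: push r0 -> mem[0xc1]=0xeb, sp=0xc1
prologue: push r5 -> mem[0xc0]=0x0f, sp=0xc0
body[0] sub  r0, r3, r3 -> r0=0x00
body[1] mov  r5, r2 -> r5=0x24
body[2] mov  r2, #0x11 -> r2=0x11
body[3] add  r4, r0, r2 -> r4=0x11
body[4] mov  r4, r3 -> r4=0x57
epilogue: pop r5=0x0f, sp=0xc1
epilogue: pop r0=0xeb, sp=0xc2
prologue pushed ['r0', 'r5'] at ['0xc1', '0xc0']

MEM = 0x0f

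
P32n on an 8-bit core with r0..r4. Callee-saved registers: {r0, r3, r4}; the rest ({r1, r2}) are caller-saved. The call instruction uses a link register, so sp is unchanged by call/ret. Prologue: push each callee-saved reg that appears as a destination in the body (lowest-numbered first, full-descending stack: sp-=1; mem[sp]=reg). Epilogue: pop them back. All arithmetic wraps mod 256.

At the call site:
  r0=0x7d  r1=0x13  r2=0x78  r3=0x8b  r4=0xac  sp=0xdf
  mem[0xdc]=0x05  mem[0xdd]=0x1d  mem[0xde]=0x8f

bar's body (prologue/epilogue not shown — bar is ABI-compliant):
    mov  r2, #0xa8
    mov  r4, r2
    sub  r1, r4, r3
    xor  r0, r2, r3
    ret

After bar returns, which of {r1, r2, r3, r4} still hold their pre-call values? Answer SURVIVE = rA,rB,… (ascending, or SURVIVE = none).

prologue: push r0 → mem[0xde]=0x7d, sp=0xde
prologue: push r4 → mem[0xdd]=0xac, sp=0xdd
body[0] mov  r2, #0xa8 → r2=0xa8
body[1] mov  r4, r2 → r4=0xa8
body[2] sub  r1, r4, r3 → r1=0x1d
body[3] xor  r0, r2, r3 → r0=0x23
epilogue: pop r4=0xac, sp=0xde
epilogue: pop r0=0x7d, sp=0xdf
r1: caller-saved, written=True
r2: caller-saved, written=True
r3: callee-saved, written=False
r4: callee-saved, written=True

SURVIVE = r3,r4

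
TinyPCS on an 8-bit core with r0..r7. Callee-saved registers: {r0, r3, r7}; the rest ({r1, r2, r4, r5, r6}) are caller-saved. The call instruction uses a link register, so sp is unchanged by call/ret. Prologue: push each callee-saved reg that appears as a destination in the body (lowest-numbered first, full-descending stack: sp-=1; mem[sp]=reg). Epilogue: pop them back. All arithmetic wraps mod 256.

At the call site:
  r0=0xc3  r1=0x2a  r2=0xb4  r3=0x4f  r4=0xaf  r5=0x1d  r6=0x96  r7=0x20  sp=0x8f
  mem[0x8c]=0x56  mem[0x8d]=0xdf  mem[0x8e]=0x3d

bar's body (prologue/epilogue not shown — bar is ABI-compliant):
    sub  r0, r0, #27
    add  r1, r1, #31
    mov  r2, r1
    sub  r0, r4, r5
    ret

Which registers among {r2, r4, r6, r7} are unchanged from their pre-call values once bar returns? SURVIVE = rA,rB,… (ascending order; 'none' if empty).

SURVIVE = r4,r6,r7

prologue: push r0 → mem[0x8e]=0xc3, sp=0x8e
body[0] sub  r0, r0, #27 → r0=0xa8
body[1] add  r1, r1, #31 → r1=0x49
body[2] mov  r2, r1 → r2=0x49
body[3] sub  r0, r4, r5 → r0=0x92
epilogue: pop r0=0xc3, sp=0x8f
r2: caller-saved, written=True
r4: caller-saved, written=False
r6: caller-saved, written=False
r7: callee-saved, written=False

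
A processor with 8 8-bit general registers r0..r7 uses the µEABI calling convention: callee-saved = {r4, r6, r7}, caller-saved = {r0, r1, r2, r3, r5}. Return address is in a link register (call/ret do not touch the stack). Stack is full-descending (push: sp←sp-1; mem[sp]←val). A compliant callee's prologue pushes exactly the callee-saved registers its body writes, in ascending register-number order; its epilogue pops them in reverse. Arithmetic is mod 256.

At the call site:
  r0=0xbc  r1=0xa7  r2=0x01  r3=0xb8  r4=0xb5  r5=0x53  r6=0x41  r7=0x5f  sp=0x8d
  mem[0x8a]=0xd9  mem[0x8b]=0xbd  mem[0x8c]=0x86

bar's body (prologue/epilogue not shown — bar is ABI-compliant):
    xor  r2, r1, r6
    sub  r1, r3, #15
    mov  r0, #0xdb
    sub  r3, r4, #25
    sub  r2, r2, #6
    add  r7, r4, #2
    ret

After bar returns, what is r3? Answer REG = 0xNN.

prologue: push r7 -> mem[0x8c]=0x5f, sp=0x8c
body[0] xor  r2, r1, r6 -> r2=0xe6
body[1] sub  r1, r3, #15 -> r1=0xa9
body[2] mov  r0, #0xdb -> r0=0xdb
body[3] sub  r3, r4, #25 -> r3=0x9c
body[4] sub  r2, r2, #6 -> r2=0xe0
body[5] add  r7, r4, #2 -> r7=0xb7
epilogue: pop r7=0x5f, sp=0x8d
r3 is caller-saved -> body value

REG = 0x9c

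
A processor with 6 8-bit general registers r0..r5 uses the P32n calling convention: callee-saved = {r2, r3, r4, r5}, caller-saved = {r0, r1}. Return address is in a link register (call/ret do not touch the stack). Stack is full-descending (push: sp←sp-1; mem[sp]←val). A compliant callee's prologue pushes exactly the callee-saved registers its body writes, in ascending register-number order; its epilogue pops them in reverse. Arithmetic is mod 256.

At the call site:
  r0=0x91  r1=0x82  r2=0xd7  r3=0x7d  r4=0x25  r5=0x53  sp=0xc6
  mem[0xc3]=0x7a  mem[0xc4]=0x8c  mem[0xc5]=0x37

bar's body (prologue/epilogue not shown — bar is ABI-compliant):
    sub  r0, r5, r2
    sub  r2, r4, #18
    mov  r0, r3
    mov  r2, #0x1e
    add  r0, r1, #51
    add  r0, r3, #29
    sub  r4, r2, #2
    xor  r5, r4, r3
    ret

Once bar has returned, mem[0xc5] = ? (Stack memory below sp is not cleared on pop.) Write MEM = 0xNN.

prologue: push r2 -> mem[0xc5]=0xd7, sp=0xc5
prologue: push r4 -> mem[0xc4]=0x25, sp=0xc4
prologue: push r5 -> mem[0xc3]=0x53, sp=0xc3
body[0] sub  r0, r5, r2 -> r0=0x7c
body[1] sub  r2, r4, #18 -> r2=0x13
body[2] mov  r0, r3 -> r0=0x7d
body[3] mov  r2, #0x1e -> r2=0x1e
body[4] add  r0, r1, #51 -> r0=0xb5
body[5] add  r0, r3, #29 -> r0=0x9a
body[6] sub  r4, r2, #2 -> r4=0x1c
body[7] xor  r5, r4, r3 -> r5=0x61
epilogue: pop r5=0x53, sp=0xc4
epilogue: pop r4=0x25, sp=0xc5
epilogue: pop r2=0xd7, sp=0xc6
prologue pushed ['r2', 'r4', 'r5'] at ['0xc5', '0xc4', '0xc3']

MEM = 0xd7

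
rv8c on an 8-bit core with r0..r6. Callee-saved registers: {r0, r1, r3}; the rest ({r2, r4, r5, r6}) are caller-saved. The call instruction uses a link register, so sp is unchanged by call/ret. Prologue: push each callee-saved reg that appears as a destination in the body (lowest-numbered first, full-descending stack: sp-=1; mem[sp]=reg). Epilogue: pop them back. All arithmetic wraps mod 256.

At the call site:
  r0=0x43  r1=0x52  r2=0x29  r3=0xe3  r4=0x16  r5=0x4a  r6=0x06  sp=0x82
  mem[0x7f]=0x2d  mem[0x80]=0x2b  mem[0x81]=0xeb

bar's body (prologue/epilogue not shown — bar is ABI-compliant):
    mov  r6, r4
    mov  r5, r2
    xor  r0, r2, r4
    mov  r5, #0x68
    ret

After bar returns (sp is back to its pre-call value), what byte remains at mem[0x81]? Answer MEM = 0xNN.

prologue: push r0 -> mem[0x81]=0x43, sp=0x81
body[0] mov  r6, r4 -> r6=0x16
body[1] mov  r5, r2 -> r5=0x29
body[2] xor  r0, r2, r4 -> r0=0x3f
body[3] mov  r5, #0x68 -> r5=0x68
epilogue: pop r0=0x43, sp=0x82
prologue pushed ['r0'] at ['0x81']

MEM = 0x43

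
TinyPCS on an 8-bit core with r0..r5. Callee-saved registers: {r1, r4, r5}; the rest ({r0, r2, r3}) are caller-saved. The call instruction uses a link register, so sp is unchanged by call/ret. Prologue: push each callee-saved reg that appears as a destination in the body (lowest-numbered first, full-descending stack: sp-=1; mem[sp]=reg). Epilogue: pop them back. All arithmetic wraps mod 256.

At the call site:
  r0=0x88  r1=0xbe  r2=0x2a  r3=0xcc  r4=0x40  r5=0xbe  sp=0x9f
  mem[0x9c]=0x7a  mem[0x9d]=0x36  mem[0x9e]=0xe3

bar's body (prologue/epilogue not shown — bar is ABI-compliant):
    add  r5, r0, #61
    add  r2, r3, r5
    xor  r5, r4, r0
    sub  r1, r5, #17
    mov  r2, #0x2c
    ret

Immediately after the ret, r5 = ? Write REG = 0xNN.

REG = 0xbe

prologue: push r1 → mem[0x9e]=0xbe, sp=0x9e
prologue: push r5 → mem[0x9d]=0xbe, sp=0x9d
body[0] add  r5, r0, #61 → r5=0xc5
body[1] add  r2, r3, r5 → r2=0x91
body[2] xor  r5, r4, r0 → r5=0xc8
body[3] sub  r1, r5, #17 → r1=0xb7
body[4] mov  r2, #0x2c → r2=0x2c
epilogue: pop r5=0xbe, sp=0x9e
epilogue: pop r1=0xbe, sp=0x9f
r5 is callee-saved → restored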